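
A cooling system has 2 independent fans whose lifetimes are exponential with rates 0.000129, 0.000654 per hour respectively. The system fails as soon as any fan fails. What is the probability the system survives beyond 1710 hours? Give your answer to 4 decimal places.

0.2621

The time to first failure is exponential with rate Σλ = 0.000129 + 0.000654 = 0.000783.
P(min > 1710) = e^(−0.000783·1710) = e^(−1.3389) ≈ 0.2621.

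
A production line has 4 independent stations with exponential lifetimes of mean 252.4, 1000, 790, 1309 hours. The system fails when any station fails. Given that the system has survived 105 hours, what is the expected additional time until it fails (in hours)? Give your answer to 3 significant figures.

First-failure rate Σλ = 1/252.4 + 1/1000 + 1/790 + 1/1309 = 0.00699173.
By memorylessness the expected residual is 1/Σλ = 143.026 hours, regardless of the 105 already elapsed.

143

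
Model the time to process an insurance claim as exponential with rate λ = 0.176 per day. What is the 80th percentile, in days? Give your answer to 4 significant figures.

9.145

Set 1 − e^(−λt) = 0.8, so t = −ln(0.2)/λ = 1.6094/0.176 ≈ 9.14453 days.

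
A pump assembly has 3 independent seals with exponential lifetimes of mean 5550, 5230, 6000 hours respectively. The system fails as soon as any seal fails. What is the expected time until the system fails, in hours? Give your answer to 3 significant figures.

1860

The first failure time is exponential with rate Σλ_i = 1/5550 + 1/5230 + 1/6000 = 0.000538051 per hour.
E[min] = 1/Σλ = 1/0.000538051 = 1858.56 hours.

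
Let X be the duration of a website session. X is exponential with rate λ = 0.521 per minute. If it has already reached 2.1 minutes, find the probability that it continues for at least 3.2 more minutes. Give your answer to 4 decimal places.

0.1888

P(X > s+t | X > s) = e^(−λ(s+t))/e^(−λs) = e^(−λt), independent of s = 2.1.
P(X > 3.2) = e^(−1.6672) ≈ 0.1888.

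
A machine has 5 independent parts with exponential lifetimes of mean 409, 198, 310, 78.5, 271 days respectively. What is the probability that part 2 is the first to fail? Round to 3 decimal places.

0.186

Rates: λ_i = 1/mean_i → 0.00244499, 0.00505051, 0.00322581, 0.0127389, 0.00369004; Σλ = 0.0271502.
P(part 2 first) = λ_2/Σλ = 0.00505051/0.0271502 ≈ 0.186.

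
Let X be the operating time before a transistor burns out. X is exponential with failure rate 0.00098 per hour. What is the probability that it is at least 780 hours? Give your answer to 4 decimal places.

0.4656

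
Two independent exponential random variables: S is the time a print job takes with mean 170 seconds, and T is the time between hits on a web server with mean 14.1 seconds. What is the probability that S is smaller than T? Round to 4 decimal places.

0.0766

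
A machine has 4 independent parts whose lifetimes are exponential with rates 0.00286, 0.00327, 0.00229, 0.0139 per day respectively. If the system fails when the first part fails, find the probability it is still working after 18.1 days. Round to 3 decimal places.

0.668

The time to first failure is exponential with rate Σλ = 0.00286 + 0.00327 + 0.00229 + 0.0139 = 0.02232.
P(min > 18.1) = e^(−0.02232·18.1) = e^(−0.40399) ≈ 0.668.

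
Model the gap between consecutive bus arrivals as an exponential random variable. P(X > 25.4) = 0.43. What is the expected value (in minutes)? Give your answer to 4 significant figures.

30.10

e^(−λ·25.4) = 0.43 ⇒ λ = −ln(0.43)/25.4 = 0.0332272.
Mean = 1/λ = 30.0959 minutes.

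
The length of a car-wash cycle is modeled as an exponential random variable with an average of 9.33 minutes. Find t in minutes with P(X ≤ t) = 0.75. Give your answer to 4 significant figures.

12.93

The rate is λ = 1/9.33 = 0.107181 per minute.
Set 1 − e^(−λt) = 0.75, so t = −ln(0.25)/λ = 1.3863/0.107181 ≈ 12.9341 minutes.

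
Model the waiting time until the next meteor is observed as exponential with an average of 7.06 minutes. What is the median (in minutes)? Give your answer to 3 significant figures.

4.89

The rate is λ = 1/7.06 = 0.141643 per minute.
Set 1 − e^(−λt) = 0.5, so t = −ln(0.5)/λ = 0.69315/0.141643 ≈ 4.89362 minutes.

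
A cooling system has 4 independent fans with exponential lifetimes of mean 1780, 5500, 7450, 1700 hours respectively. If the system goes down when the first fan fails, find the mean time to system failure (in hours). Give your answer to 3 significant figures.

682

The first failure time is exponential with rate Σλ_i = 1/1780 + 1/5500 + 1/7450 + 1/1700 = 0.00146608 per hour.
E[min] = 1/Σλ = 1/0.00146608 = 682.091 hours.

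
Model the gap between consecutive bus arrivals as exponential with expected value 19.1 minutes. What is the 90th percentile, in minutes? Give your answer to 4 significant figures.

The rate is λ = 1/19.1 = 0.052356 per minute.
Set 1 − e^(−λt) = 0.9, so t = −ln(0.1)/λ = 2.3026/0.052356 ≈ 43.9794 minutes.

43.98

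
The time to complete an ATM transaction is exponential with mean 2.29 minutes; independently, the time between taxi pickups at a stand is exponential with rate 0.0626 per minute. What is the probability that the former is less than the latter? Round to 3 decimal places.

0.875

λ_1 = 1/2.29 = 0.436681, λ_2 = 0.0626.
For independent exponentials, P(the former < the latter) = λ_1/(λ_1+λ_2) = 0.436681/0.499281 ≈ 0.875.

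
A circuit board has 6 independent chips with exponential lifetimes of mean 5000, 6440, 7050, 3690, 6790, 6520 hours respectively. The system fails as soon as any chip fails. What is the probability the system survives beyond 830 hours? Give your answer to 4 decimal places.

The first failure time is exponential with rate Σλ_i = 1/5000 + 1/6440 + 1/7050 + 1/3690 + 1/6790 + 1/6520 = 0.00106878 per hour.
P(min > 830) = e^(−0.00106878·830) = e^(−0.88708) ≈ 0.4119.

0.4119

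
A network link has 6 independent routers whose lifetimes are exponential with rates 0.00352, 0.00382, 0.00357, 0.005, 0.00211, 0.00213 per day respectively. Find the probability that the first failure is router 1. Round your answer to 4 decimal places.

0.1747

The time to first failure is exponential with rate Σλ = 0.00352 + 0.00382 + 0.00357 + 0.005 + 0.00211 + 0.00213 = 0.02015.
P(router 1 first) = λ_1/Σλ = 0.00352/0.02015 ≈ 0.1747.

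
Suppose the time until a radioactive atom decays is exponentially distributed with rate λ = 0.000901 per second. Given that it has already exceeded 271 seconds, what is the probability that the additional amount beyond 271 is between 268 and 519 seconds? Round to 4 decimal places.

0.1590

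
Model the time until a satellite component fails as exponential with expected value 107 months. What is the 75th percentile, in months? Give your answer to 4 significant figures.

The rate is λ = 1/107 = 0.00934579 per month.
Set 1 − e^(−λt) = 0.75, so t = −ln(0.25)/λ = 1.3863/0.00934579 ≈ 148.333 months.

148.3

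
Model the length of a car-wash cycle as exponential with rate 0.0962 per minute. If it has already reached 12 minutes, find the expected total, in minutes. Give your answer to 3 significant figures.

22.4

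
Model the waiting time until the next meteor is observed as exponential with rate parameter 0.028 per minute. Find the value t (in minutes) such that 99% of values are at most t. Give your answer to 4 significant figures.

164.5

Set 1 − e^(−λt) = 0.99, so t = −ln(0.01)/λ = 4.6052/0.028 ≈ 164.47 minutes.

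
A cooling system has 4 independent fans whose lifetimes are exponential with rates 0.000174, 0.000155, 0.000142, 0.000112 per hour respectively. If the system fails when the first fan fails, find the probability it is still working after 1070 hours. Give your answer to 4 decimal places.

0.5359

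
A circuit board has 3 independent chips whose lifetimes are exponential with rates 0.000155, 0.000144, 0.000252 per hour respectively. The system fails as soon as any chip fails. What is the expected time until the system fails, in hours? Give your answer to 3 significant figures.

The time to first failure is exponential with rate Σλ = 0.000155 + 0.000144 + 0.000252 = 0.000551.
E[min] = 1/Σλ = 1/0.000551 = 1814.88 hours.

1810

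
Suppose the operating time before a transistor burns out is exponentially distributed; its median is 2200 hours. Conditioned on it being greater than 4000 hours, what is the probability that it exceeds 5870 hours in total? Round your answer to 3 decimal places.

0.555

For an exponential, median = ln(2)/λ, so λ = ln 2 / 2200 = 0.000315067 per hour.
The exponential is memoryless, so the remaining time is again Exp(λ): the condition X > 4000 is irrelevant.
P(X > 1870) = e^(−0.58918) ≈ 0.555.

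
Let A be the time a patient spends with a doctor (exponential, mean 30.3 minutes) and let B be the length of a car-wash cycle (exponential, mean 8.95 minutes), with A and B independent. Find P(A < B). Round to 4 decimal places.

λ_1 = 1/30.3 = 0.0330033, λ_2 = 1/8.95 = 0.111732.
For independent exponentials, P(A < B) = λ_1/(λ_1+λ_2) = 0.0330033/0.144735 ≈ 0.2280.

0.2280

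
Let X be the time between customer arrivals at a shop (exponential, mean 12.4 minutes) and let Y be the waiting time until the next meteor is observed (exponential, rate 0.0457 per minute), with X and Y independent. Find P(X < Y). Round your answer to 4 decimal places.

0.6383

λ_1 = 1/12.4 = 0.0806452, λ_2 = 0.0457.
For independent exponentials, P(X < Y) = λ_1/(λ_1+λ_2) = 0.0806452/0.126345 ≈ 0.6383.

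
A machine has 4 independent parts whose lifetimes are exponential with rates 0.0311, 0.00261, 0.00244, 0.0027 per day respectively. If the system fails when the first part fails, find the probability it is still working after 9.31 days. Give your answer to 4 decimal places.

The time to first failure is exponential with rate Σλ = 0.0311 + 0.00261 + 0.00244 + 0.0027 = 0.03885.
P(min > 9.31) = e^(−0.03885·9.31) = e^(−0.36169) ≈ 0.6965.

0.6965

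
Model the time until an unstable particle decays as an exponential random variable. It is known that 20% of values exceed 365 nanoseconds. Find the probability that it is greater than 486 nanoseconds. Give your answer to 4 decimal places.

e^(−λ·365) = 0.20 ⇒ λ = −ln(0.20)/365 = 0.00440942.
P(X > 486) = e^(−0.00440942·486) = e^(−2.143) ≈ 0.1173.

0.1173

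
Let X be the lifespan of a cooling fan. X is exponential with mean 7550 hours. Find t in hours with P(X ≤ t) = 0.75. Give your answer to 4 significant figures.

10470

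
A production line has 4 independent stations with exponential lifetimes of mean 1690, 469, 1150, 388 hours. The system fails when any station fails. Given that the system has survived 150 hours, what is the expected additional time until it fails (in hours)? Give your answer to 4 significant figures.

First-failure rate Σλ = 1/1690 + 1/469 + 1/1150 + 1/388 = 0.0061708.
By memorylessness the expected residual is 1/Σλ = 162.054 hours, regardless of the 150 already elapsed.

162.1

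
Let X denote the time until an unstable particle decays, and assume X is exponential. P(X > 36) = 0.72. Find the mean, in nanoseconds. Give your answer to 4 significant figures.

109.6

e^(−λ·36) = 0.72 ⇒ λ = −ln(0.72)/36 = 0.00912511.
Mean = 1/λ = 109.588 nanoseconds.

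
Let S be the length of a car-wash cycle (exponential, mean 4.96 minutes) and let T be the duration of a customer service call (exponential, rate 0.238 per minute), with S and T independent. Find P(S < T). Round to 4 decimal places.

0.4586

λ_1 = 1/4.96 = 0.201613, λ_2 = 0.238.
For independent exponentials, P(S < T) = λ_1/(λ_1+λ_2) = 0.201613/0.439613 ≈ 0.4586.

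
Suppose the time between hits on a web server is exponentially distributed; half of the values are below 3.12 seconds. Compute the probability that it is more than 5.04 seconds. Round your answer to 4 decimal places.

For an exponential, median = ln(2)/λ, so λ = ln 2 / 3.12 = 0.222163 per second.
P(X > 5.04) = e^(−λ·5.04) = e^(−1.1197) ≈ 0.3264.

0.3264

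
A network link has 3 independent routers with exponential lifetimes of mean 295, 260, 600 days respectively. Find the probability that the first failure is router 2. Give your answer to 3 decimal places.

0.432

Rates: λ_i = 1/mean_i → 0.00338983, 0.00384615, 0.00166667; Σλ = 0.00890265.
P(router 2 first) = λ_2/Σλ = 0.00384615/0.00890265 ≈ 0.432.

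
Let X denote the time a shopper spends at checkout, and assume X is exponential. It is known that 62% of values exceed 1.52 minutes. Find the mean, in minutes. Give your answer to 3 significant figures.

3.18

e^(−λ·1.52) = 0.62 ⇒ λ = −ln(0.62)/1.52 = 0.314497.
Mean = 1/λ = 3.17968 minutes.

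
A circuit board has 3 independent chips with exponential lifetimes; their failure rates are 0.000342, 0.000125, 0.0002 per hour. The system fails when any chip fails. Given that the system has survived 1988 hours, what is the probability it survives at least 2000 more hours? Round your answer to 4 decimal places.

Time to first failure ~ Exp(Σλ) with Σλ = 0.000667.
By memorylessness, P(T > 1988+2000 | T > 1988) = P(T > 2000) = e^(−0.000667·2000) ≈ 0.2634.

0.2634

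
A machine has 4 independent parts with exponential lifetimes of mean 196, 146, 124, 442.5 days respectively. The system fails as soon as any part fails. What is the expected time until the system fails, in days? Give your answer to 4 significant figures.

The first failure time is exponential with rate Σλ_i = 1/196 + 1/146 + 1/124 + 1/442.5 = 0.0222758 per day.
E[min] = 1/Σλ = 1/0.0222758 = 44.8918 days.

44.89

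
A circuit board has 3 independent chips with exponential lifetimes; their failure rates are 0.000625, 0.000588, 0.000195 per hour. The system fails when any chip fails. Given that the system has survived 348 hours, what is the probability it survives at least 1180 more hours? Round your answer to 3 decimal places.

0.190

Time to first failure ~ Exp(Σλ) with Σλ = 0.001408.
By memorylessness, P(T > 348+1180 | T > 348) = P(T > 1180) = e^(−0.001408·1180) ≈ 0.190.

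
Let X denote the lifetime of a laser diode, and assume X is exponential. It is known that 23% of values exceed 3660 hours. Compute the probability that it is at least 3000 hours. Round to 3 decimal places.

0.300

e^(−λ·3660) = 0.23 ⇒ λ = −ln(0.23)/3660 = 0.000401551.
P(X > 3000) = e^(−0.000401551·3000) = e^(−1.2047) ≈ 0.300.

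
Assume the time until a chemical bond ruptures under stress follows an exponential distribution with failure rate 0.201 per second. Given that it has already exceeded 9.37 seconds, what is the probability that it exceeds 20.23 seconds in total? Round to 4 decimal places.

The exponential is memoryless, so the remaining time is again Exp(λ): the condition X > 9.37 is irrelevant.
P(X > 10.86) = e^(−2.1829) ≈ 0.1127.

0.1127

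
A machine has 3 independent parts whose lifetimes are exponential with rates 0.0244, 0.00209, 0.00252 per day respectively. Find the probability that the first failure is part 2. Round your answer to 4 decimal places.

The time to first failure is exponential with rate Σλ = 0.0244 + 0.00209 + 0.00252 = 0.02901.
P(part 2 first) = λ_2/Σλ = 0.00209/0.02901 ≈ 0.0720.

0.0720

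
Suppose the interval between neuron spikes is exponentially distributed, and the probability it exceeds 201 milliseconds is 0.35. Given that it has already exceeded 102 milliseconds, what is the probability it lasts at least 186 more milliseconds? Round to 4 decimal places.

From e^(−λ·201) = 0.35, λ = −ln(0.35)/201 = 0.005223.
Memoryless: P(X > 102+186 | X > 102) = P(X > 186) = e^(−0.005223·186) ≈ 0.3785.

0.3785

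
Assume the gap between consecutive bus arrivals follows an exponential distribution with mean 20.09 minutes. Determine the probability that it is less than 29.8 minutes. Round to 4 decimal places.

0.7731

The rate is λ = 1/20.09 = 0.049776 per minute.
P(X ≤ 29.8) = 1 − e^(−λ·29.8) = 1 − e^(−1.4833) ≈ 0.7731.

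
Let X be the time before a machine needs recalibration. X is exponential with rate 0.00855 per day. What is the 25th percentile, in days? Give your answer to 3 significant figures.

33.6

Set 1 − e^(−λt) = 0.25, so t = −ln(0.75)/λ = 0.28768/0.00855 ≈ 33.647 days.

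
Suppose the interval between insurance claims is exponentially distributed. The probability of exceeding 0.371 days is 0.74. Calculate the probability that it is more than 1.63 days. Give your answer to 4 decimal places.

0.2664

e^(−λ·0.371) = 0.74 ⇒ λ = −ln(0.74)/0.371 = 0.811604.
P(X > 1.63) = e^(−0.811604·1.63) = e^(−1.3229) ≈ 0.2664.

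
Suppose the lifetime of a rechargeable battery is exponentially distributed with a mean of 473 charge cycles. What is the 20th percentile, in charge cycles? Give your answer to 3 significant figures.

106

The rate is λ = 1/473 = 0.00211416 per charge cycle.
Set 1 − e^(−λt) = 0.2, so t = −ln(0.8)/λ = 0.22314/0.00211416 ≈ 105.547 charge cycles.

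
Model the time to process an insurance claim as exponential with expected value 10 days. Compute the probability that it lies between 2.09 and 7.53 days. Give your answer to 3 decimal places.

0.340

The rate is λ = 1/10 = 0.1 per day.
P(2.09 < X < 7.53) = e^(−λ·2.09) − e^(−λ·7.53) = 0.81140 − 0.47095 ≈ 0.340.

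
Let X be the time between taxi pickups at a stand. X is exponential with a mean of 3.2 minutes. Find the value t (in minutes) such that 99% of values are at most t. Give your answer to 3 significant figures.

The rate is λ = 1/3.2 = 0.3125 per minute.
Set 1 − e^(−λt) = 0.99, so t = −ln(0.01)/λ = 4.6052/0.3125 ≈ 14.7365 minutes.

14.7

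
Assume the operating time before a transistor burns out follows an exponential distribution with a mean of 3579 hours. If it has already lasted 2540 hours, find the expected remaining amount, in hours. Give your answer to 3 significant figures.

3580

The rate is λ = 1/3579 = 0.000279408 per hour.
By memorylessness, the remaining amount past any threshold is again Exp(λ) with mean 1/λ = 3579 hours.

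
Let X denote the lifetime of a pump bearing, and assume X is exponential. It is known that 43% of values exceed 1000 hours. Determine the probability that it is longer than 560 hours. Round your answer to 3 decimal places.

0.623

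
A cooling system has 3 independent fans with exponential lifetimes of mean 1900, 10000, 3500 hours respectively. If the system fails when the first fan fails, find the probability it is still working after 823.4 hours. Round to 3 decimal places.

The first failure time is exponential with rate Σλ_i = 1/1900 + 1/10000 + 1/3500 = 0.00091203 per hour.
P(min > 823.4) = e^(−0.00091203·823.4) = e^(−0.75097) ≈ 0.472.

0.472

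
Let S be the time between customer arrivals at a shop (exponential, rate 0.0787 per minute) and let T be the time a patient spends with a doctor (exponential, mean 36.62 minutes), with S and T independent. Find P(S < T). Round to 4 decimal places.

0.7424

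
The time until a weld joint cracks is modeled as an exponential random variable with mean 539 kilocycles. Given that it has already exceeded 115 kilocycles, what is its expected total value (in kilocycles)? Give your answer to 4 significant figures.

The rate is λ = 1/539 = 0.00185529 per kilocycle.
By memorylessness, E[X | X > 115] = 115 + 1/λ = 115 + 539 = 654 kilocycles.

654.0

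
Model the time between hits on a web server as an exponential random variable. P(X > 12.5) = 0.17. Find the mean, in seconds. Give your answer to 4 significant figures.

e^(−λ·12.5) = 0.17 ⇒ λ = −ln(0.17)/12.5 = 0.141757.
Mean = 1/λ = 7.05435 seconds.

7.054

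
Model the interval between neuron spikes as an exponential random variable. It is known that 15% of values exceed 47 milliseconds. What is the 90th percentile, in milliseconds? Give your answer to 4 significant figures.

e^(−λ·47) = 0.15 ⇒ λ = −ln(0.15)/47 = 0.0403643.
90th percentile: 1 − e^(−λt) = 0.9, t = −ln(0.1)/λ = 57.0452 milliseconds.

57.05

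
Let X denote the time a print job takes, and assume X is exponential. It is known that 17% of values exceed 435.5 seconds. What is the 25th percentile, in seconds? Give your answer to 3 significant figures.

e^(−λ·435.5) = 0.17 ⇒ λ = −ln(0.17)/435.5 = 0.00406879.
25th percentile: 1 − e^(−λt) = 0.25, t = −ln(0.75)/λ = 70.7046 seconds.

70.7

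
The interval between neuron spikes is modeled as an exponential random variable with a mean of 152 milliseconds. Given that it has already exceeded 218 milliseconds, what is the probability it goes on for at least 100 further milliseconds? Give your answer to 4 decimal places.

The rate is λ = 1/152 = 0.00657895 per millisecond.
The exponential is memoryless, so the remaining time is again Exp(λ): the condition X > 218 is irrelevant.
P(X > 100) = e^(−0.65789) ≈ 0.5179.

0.5179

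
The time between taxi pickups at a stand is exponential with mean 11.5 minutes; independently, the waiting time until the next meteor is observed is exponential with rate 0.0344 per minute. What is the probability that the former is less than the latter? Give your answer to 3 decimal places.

0.717

λ_1 = 1/11.5 = 0.0869565, λ_2 = 0.0344.
For independent exponentials, P(the former < the latter) = λ_1/(λ_1+λ_2) = 0.0869565/0.121357 ≈ 0.717.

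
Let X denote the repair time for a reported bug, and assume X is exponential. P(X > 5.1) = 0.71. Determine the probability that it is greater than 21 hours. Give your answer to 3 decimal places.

e^(−λ·5.1) = 0.71 ⇒ λ = −ln(0.71)/5.1 = 0.067155.
P(X > 21) = e^(−0.067155·21) = e^(−1.4103) ≈ 0.244.

0.244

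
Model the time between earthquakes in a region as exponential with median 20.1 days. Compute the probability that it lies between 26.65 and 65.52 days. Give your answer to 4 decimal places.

For an exponential, median = ln(2)/λ, so λ = ln 2 / 20.1 = 0.0344849 per day.
P(26.65 < X < 65.52) = e^(−λ·26.65) − e^(−λ·65.52) = 0.39891 − 0.10441 ≈ 0.2945.

0.2945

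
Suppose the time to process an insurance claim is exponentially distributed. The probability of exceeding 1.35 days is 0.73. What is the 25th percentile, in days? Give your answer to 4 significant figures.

1.234

e^(−λ·1.35) = 0.73 ⇒ λ = −ln(0.73)/1.35 = 0.233119.
25th percentile: 1 − e^(−λt) = 0.25, t = −ln(0.75)/λ = 1.23406 days.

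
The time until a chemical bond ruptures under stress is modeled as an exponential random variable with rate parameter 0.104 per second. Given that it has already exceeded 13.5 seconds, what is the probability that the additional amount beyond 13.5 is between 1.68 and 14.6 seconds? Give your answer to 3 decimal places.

0.621

Memoryless: the residual past 13.5 is again Exp(λ).
P(1.68 < residual < 14.6) = e^(−λ·1.68) − e^(−λ·14.6) = 0.83969 − 0.21906 ≈ 0.621.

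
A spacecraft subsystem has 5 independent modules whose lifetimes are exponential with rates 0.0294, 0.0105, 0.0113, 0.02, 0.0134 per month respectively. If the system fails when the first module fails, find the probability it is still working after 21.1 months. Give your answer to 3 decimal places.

The time to first failure is exponential with rate Σλ = 0.0294 + 0.0105 + 0.0113 + 0.02 + 0.0134 = 0.0846.
P(min > 21.1) = e^(−0.0846·21.1) = e^(−1.7851) ≈ 0.168.

0.168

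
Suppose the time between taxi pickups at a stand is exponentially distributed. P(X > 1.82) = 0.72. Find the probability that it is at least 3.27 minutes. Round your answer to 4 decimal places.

e^(−λ·1.82) = 0.72 ⇒ λ = −ln(0.72)/1.82 = 0.180497.
P(X > 3.27) = e^(−0.180497·3.27) = e^(−0.59022) ≈ 0.5542.

0.5542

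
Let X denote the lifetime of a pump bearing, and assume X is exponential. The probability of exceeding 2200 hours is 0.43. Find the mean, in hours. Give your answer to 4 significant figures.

2607

e^(−λ·2200) = 0.43 ⇒ λ = −ln(0.43)/2200 = 0.000383623.
Mean = 1/λ = 2606.73 hours.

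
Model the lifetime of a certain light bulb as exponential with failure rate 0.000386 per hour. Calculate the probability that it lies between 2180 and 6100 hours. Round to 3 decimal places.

P(2180 < X < 6100) = e^(−λ·2180) − e^(−λ·6100) = 0.43107 − 0.09493 ≈ 0.336.

0.336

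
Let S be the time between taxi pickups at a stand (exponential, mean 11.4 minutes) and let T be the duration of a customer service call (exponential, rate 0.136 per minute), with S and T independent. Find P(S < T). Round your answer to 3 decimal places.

λ_1 = 1/11.4 = 0.0877193, λ_2 = 0.136.
For independent exponentials, P(S < T) = λ_1/(λ_1+λ_2) = 0.0877193/0.223719 ≈ 0.392.

0.392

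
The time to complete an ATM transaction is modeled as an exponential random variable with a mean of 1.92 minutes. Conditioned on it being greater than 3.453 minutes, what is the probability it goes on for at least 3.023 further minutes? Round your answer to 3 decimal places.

The rate is λ = 1/1.92 = 0.520833 per minute.
The exponential is memoryless, so the remaining time is again Exp(λ): the condition X > 3.453 is irrelevant.
P(X > 3.023) = e^(−1.5745) ≈ 0.207.

0.207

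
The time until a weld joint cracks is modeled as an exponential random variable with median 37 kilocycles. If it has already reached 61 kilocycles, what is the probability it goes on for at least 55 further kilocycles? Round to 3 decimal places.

0.357

For an exponential, median = ln(2)/λ, so λ = ln 2 / 37 = 0.0187337 per kilocycle.
The exponential is memoryless, so the remaining time is again Exp(λ): the condition X > 61 is irrelevant.
P(X > 55) = e^(−1.0304) ≈ 0.357.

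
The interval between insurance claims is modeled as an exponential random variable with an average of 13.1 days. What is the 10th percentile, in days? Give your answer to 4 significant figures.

1.380

The rate is λ = 1/13.1 = 0.0763359 per day.
Set 1 − e^(−λt) = 0.1, so t = −ln(0.9)/λ = 0.10536/0.0763359 ≈ 1.38022 days.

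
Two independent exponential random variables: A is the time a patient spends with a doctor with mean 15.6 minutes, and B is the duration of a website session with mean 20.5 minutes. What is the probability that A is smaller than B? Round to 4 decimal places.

λ_1 = 1/15.6 = 0.0641026, λ_2 = 1/20.5 = 0.0487805.
For independent exponentials, P(A < B) = λ_1/(λ_1+λ_2) = 0.0641026/0.112883 ≈ 0.5679.

0.5679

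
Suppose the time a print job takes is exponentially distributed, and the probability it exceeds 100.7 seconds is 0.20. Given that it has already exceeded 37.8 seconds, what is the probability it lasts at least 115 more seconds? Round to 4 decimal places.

0.1591

From e^(−λ·100.7) = 0.20, λ = −ln(0.20)/100.7 = 0.0159825.
Memoryless: P(X > 37.8+115 | X > 37.8) = P(X > 115) = e^(−0.0159825·115) ≈ 0.1591.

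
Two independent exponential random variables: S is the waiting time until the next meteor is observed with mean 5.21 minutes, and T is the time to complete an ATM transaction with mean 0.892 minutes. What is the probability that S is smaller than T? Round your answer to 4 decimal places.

0.1462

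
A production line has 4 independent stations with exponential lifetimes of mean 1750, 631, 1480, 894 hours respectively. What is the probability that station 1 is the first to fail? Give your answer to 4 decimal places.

0.1446

Rates: λ_i = 1/mean_i → 0.000571429, 0.00158479, 0.000675676, 0.00111857; Σλ = 0.00395046.
P(station 1 first) = λ_1/Σλ = 0.000571429/0.00395046 ≈ 0.1446.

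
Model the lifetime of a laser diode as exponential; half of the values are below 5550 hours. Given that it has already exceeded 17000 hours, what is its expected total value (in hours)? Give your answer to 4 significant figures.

25010

For an exponential, median = ln(2)/λ, so λ = ln 2 / 5550 = 0.000124891 per hour.
By memorylessness, E[X | X > 17000] = 17000 + 1/λ = 17000 + 8006.96 = 25007 hours.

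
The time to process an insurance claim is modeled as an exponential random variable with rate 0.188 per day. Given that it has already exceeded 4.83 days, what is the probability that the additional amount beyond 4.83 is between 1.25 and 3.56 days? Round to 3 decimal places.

0.278

Memoryless: the residual past 4.83 is again Exp(λ).
P(1.25 < residual < 3.56) = e^(−λ·1.25) − e^(−λ·3.56) = 0.79057 − 0.51208 ≈ 0.278.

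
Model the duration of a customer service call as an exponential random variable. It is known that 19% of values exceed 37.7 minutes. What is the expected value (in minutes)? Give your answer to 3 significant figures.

e^(−λ·37.7) = 0.19 ⇒ λ = −ln(0.19)/37.7 = 0.0440512.
Mean = 1/λ = 22.7008 minutes.

22.7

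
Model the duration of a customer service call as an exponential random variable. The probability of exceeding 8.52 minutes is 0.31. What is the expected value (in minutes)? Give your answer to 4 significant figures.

e^(−λ·8.52) = 0.31 ⇒ λ = −ln(0.31)/8.52 = 0.137463.
Mean = 1/λ = 7.2747 minutes.

7.275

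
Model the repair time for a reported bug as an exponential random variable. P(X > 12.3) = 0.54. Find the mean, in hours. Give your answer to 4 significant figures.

19.96

e^(−λ·12.3) = 0.54 ⇒ λ = −ln(0.54)/12.3 = 0.0500964.
Mean = 1/λ = 19.9615 hours.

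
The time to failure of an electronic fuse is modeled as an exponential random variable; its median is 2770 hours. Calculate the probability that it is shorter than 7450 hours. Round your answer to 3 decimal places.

0.845

For an exponential, median = ln(2)/λ, so λ = ln 2 / 2770 = 0.000250234 per hour.
P(X ≤ 7450) = 1 − e^(−λ·7450) = 1 − e^(−1.8642) ≈ 0.845.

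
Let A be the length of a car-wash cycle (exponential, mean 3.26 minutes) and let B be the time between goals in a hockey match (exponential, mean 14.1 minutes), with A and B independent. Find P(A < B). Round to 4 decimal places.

0.8122

λ_1 = 1/3.26 = 0.306748, λ_2 = 1/14.1 = 0.070922.
For independent exponentials, P(A < B) = λ_1/(λ_1+λ_2) = 0.306748/0.37767 ≈ 0.8122.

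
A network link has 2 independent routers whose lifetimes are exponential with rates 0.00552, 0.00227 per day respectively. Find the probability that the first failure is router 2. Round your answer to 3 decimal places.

The time to first failure is exponential with rate Σλ = 0.00552 + 0.00227 = 0.00779.
P(router 2 first) = λ_2/Σλ = 0.00227/0.00779 ≈ 0.291.

0.291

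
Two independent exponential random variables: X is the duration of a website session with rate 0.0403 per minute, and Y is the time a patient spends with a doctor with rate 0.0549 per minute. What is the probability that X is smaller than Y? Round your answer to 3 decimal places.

0.423

λ_1 = 0.0403, λ_2 = 0.0549.
For independent exponentials, P(X < Y) = λ_1/(λ_1+λ_2) = 0.0403/0.0952 ≈ 0.423.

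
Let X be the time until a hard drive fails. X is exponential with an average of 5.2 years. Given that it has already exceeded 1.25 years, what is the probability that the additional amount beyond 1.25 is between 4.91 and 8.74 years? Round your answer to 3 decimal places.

The rate is λ = 1/5.2 = 0.192308 per year.
Memoryless: the residual past 1.25 is again Exp(λ).
P(4.91 < residual < 8.74) = e^(−λ·4.91) − e^(−λ·8.74) = 0.38898 − 0.18623 ≈ 0.203.

0.203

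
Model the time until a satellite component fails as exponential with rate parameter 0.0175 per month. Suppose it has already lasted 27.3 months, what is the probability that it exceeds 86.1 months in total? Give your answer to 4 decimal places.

P(X > s+t | X > s) = e^(−λ(s+t))/e^(−λs) = e^(−λt), independent of s = 27.3.
P(X > 58.8) = e^(−1.029) ≈ 0.3574.

0.3574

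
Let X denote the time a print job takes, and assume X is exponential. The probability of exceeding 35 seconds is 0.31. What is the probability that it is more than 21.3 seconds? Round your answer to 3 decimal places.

e^(−λ·35) = 0.31 ⇒ λ = −ln(0.31)/35 = 0.0334624.
P(X > 21.3) = e^(−0.0334624·21.3) = e^(−0.71275) ≈ 0.490.

0.490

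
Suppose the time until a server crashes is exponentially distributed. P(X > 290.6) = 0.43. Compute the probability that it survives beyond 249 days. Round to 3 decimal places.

0.485

e^(−λ·290.6) = 0.43 ⇒ λ = −ln(0.43)/290.6 = 0.00290423.
P(X > 249) = e^(−0.00290423·249) = e^(−0.72315) ≈ 0.485.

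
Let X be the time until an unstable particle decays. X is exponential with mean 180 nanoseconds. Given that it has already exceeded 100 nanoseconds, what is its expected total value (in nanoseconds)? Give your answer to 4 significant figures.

280.0

The rate is λ = 1/180 = 0.00555556 per nanosecond.
By memorylessness, E[X | X > 100] = 100 + 1/λ = 100 + 180 = 280 nanoseconds.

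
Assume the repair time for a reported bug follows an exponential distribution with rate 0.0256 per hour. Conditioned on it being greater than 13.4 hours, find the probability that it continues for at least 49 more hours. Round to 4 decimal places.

0.2852

P(X > s+t | X > s) = e^(−λ(s+t))/e^(−λs) = e^(−λt), independent of s = 13.4.
P(X > 49) = e^(−1.2544) ≈ 0.2852.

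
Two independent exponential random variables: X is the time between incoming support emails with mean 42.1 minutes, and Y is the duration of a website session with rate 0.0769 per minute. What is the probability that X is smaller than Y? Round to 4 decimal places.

0.2360

λ_1 = 1/42.1 = 0.023753, λ_2 = 0.0769.
For independent exponentials, P(X < Y) = λ_1/(λ_1+λ_2) = 0.023753/0.100653 ≈ 0.2360.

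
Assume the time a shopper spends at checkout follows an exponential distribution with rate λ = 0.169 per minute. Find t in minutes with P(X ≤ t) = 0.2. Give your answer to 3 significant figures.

Set 1 − e^(−λt) = 0.2, so t = −ln(0.8)/λ = 0.22314/0.169 ≈ 1.32038 minutes.

1.32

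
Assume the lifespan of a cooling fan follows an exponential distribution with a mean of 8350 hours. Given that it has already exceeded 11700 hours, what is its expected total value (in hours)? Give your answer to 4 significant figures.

20050

The rate is λ = 1/8350 = 0.00011976 per hour.
By memorylessness, E[X | X > 11700] = 11700 + 1/λ = 11700 + 8350 = 20050 hours.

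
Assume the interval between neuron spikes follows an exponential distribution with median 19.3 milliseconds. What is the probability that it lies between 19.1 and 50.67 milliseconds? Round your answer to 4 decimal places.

0.3415

For an exponential, median = ln(2)/λ, so λ = ln 2 / 19.3 = 0.0359144 per millisecond.
P(19.1 < X < 50.67) = e^(−λ·19.1) − e^(−λ·50.67) = 0.50360 − 0.16206 ≈ 0.3415.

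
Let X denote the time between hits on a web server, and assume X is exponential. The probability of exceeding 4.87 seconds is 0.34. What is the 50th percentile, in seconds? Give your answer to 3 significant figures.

e^(−λ·4.87) = 0.34 ⇒ λ = −ln(0.34)/4.87 = 0.221521.
50th percentile: 1 − e^(−λt) = 0.5, t = −ln(0.5)/λ = 3.12903 seconds.

3.13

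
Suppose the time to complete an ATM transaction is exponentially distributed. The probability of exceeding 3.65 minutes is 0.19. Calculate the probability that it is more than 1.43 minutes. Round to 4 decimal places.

e^(−λ·3.65) = 0.19 ⇒ λ = −ln(0.19)/3.65 = 0.454995.
P(X > 1.43) = e^(−0.454995·1.43) = e^(−0.65064) ≈ 0.5217.

0.5217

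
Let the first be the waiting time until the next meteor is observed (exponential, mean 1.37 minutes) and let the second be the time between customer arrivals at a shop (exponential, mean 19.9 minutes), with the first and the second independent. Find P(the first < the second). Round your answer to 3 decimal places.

λ_1 = 1/1.37 = 0.729927, λ_2 = 1/19.9 = 0.0502513.
For independent exponentials, P(the first < the second) = λ_1/(λ_1+λ_2) = 0.729927/0.780178 ≈ 0.936.

0.936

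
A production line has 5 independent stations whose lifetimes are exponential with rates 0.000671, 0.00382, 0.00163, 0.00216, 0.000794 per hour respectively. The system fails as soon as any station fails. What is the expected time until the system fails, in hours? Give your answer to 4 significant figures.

110.2

The time to first failure is exponential with rate Σλ = 0.000671 + 0.00382 + 0.00163 + 0.00216 + 0.000794 = 0.009075.
E[min] = 1/Σλ = 1/0.009075 = 110.193 hours.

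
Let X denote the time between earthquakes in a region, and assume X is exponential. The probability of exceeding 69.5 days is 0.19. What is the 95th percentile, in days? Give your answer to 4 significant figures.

e^(−λ·69.5) = 0.19 ⇒ λ = −ln(0.19)/69.5 = 0.0238954.
95th percentile: 1 − e^(−λt) = 0.95, t = −ln(0.05)/λ = 125.369 days.

125.4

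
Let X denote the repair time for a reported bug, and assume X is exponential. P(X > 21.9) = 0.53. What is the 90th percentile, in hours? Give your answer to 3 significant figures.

79.4

e^(−λ·21.9) = 0.53 ⇒ λ = −ln(0.53)/21.9 = 0.0289899.
90th percentile: 1 − e^(−λt) = 0.9, t = −ln(0.1)/λ = 79.4272 hours.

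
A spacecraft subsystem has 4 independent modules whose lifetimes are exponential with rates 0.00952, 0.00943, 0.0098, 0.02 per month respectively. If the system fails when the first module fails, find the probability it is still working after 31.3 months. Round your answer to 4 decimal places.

The time to first failure is exponential with rate Σλ = 0.00952 + 0.00943 + 0.0098 + 0.02 = 0.04875.
P(min > 31.3) = e^(−0.04875·31.3) = e^(−1.5259) ≈ 0.2174.

0.2174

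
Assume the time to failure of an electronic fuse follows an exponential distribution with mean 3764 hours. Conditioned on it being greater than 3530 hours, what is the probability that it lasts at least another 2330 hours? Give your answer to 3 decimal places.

The rate is λ = 1/3764 = 0.000265675 per hour.
By the memoryless property, P(X > 3530+2330 | X > 3530) = P(X > 2330).
P(X > 2330) = e^(−0.61902) ≈ 0.538.

0.538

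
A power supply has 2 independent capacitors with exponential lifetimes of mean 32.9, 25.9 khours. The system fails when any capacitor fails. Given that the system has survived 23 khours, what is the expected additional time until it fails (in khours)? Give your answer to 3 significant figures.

14.5

First-failure rate Σλ = 1/32.9 + 1/25.9 = 0.0690052.
By memorylessness the expected residual is 1/Σλ = 14.4917 khours, regardless of the 23 already elapsed.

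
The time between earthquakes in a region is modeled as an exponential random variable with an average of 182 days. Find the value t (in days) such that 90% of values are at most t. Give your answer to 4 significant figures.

419.1

The rate is λ = 1/182 = 0.00549451 per day.
Set 1 − e^(−λt) = 0.9, so t = −ln(0.1)/λ = 2.3026/0.00549451 ≈ 419.07 days.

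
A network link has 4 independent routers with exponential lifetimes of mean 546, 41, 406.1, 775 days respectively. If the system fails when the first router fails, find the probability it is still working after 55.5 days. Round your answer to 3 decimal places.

0.189

The first failure time is exponential with rate Σλ_i = 1/546 + 1/41 + 1/406.1 + 1/775 = 0.0299745 per day.
P(min > 55.5) = e^(−0.0299745·55.5) = e^(−1.6636) ≈ 0.189.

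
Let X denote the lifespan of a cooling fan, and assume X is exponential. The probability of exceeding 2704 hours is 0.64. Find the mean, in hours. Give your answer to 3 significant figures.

6060

e^(−λ·2704) = 0.64 ⇒ λ = −ln(0.64)/2704 = 0.000165047.
Mean = 1/λ = 6058.88 hours.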